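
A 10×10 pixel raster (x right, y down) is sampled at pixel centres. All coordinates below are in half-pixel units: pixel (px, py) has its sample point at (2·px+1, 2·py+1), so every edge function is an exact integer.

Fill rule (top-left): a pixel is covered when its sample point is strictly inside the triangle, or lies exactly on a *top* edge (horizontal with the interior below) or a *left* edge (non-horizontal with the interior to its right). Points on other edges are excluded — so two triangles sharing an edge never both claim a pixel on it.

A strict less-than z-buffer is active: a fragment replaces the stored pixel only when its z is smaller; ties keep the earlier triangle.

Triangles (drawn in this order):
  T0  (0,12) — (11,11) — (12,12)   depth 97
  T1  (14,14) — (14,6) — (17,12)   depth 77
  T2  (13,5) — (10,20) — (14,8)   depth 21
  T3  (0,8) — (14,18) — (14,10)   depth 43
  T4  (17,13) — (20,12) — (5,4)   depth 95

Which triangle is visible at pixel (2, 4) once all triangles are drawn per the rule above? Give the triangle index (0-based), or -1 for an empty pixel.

T0:
  2·area = 12
  edge (0, 12)→(11, 11): d=(11,-1) top-left  bias=+0
  edge (11, 11)→(12, 12): d=(1,1) right/bottom  bias=-1
  edge (12, 12)→(0, 12): d=(-12,0) right/bottom  bias=-1
    (0,0)@(1, 1): e=[-120,0,132] → ·  [on edge]
    (1,1)@(3, 3): e=[-96,0,108] → ·  [on edge]
    (2,2)@(5, 5): e=[-72,0,84] → ·  [on edge]
    (3,3)@(7, 7): e=[-48,0,60] → ·  [on edge]
    (4,4)@(9, 9): e=[-24,0,36] → ·  [on edge]
    (5,5)@(11, 11): e=[0,0,12] → ·  [on edge]
    (6,6)@(13, 13): e=[24,0,-12] → ·  [on edge]
    (7,7)@(15, 15): e=[48,0,-36] → ·  [on edge]
    (8,8)@(17, 17): e=[72,0,-60] → ·  [on edge]
    (9,9)@(19, 19): e=[96,0,-84] → ·  [on edge]
  covered (0 px):
    · · · · · · · · · ·
    · · · · · · · · · ·
    · · · · · · · · · ·
    · · · · · · · · · ·
    · · · · · · · · · ·
    · · · · · · · · · ·
    · · · · · · · · · ·
    · · · · · · · · · ·
    · · · · · · · · · ·
    · · · · · · · · · ·
T1:
  2·area = 24
  edge (14, 14)→(14, 6): d=(0,-8) top-left  bias=+0
  edge (14, 6)→(17, 12): d=(3,6) right/bottom  bias=-1
  edge (17, 12)→(14, 14): d=(-3,2) right/bottom  bias=-1
    (7,4)@(15, 9): e=[8,3,13] → #
    (8,4)@(17, 9): e=[24,-9,9] → ·
    (7,5)@(15, 11): e=[8,9,7] → #
    (8,5)@(17, 11): e=[24,-3,3] → ·
    (7,6)@(15, 13): e=[8,15,1] → #
    (8,6)@(17, 13): e=[24,3,-3] → ·
    (7,7)@(15, 15): e=[8,21,-5] → ·
  covered (3 px):
    · · · · · · · · · ·
    · · · · · · · · · ·
    · · · · · · · · · ·
    · · · · · · · · · ·
    · · · · · · · # · ·
    · · · · · · · # · ·
    · · · · · · · # · ·
    · · · · · · · · · ·
    · · · · · · · · · ·
    · · · · · · · · · ·
T2:
  2·area = 24  (B↔C swapped to make it positive)
  edge (13, 5)→(14, 8): d=(1,3) right/bottom  bias=-1
  edge (14, 8)→(10, 20): d=(-4,12) right/bottom  bias=-1
  edge (10, 20)→(13, 5): d=(3,-15) top-left  bias=+0
    (6,2)@(13, 5): e=[0,24,0] → ·  [on edge]
    (7,2)@(15, 5): e=[-6,0,30] → ·  [on edge]
    (6,3)@(13, 7): e=[2,16,6] → #
    (7,3)@(15, 7): e=[-4,-8,36] → ·
    (6,4)@(13, 9): e=[4,8,12] → #
    (7,4)@(15, 9): e=[-2,-16,42] → ·
    (6,5)@(13, 11): e=[6,0,18] → ·  [on edge]
    (7,5)@(15, 11): e=[0,-24,48] → ·  [on edge]
    (5,7)@(11, 15): e=[16,8,0] → #  [on edge]
    (6,7)@(13, 15): e=[10,-16,30] → ·
    (5,8)@(11, 17): e=[18,0,6] → ·  [on edge]
    (8,8)@(17, 17): e=[0,-72,96] → ·  [on edge]
  covered (3 px):
    · · · · · · · · · ·
    · · · · · · · · · ·
    · · · · · · · · · ·
    · · · · · · # · · ·
    · · · · · · # · · ·
    · · · · · · · · · ·
    · · · · · · · · · ·
    · · · · · # · · · ·
    · · · · · · · · · ·
    · · · · · · · · · ·
T3:
  2·area = 112  (B↔C swapped to make it positive)
  edge (0, 8)→(14, 10): d=(14,2) right/bottom  bias=-1
  edge (14, 10)→(14, 18): d=(0,8) right/bottom  bias=-1
  edge (14, 18)→(0, 8): d=(-14,-10) top-left  bias=+0
    (1,4)@(3, 9): e=[8,88,16] → #
    (2,4)@(5, 9): e=[4,72,36] → #
    (3,4)@(7, 9): e=[0,56,56] → ·  [on edge]
    (1,5)@(3, 11): e=[36,88,-12] → ·
    (2,5)@(5, 11): e=[32,72,8] → #
    (3,5)@(7, 11): e=[28,56,28] → #
    (4,5)@(9, 11): e=[24,40,48] → #
    (5,5)@(11, 11): e=[20,24,68] → #
    (6,5)@(13, 11): e=[16,8,88] → #
    (7,5)@(15, 11): e=[12,-8,108] → ·
    (2,6)@(5, 13): e=[60,72,-20] → ·
    (3,6)@(7, 13): e=[56,56,0] → #  [on edge]
  covered (14 px):
    · · · · · · · · · ·
    · · · · · · · · · ·
    · · · · · · · · · ·
    · · · · · · · · · ·
    · # # · · · · · · ·
    · · # # # # # · · ·
    · · · # # # # · · ·
    · · · · · # # · · ·
    · · · · · · # · · ·
    · · · · · · · · · ·
T4:
  2·area = 39  (B↔C swapped to make it positive)
  edge (17, 13)→(5, 4): d=(-12,-9) top-left  bias=+0
  edge (5, 4)→(20, 12): d=(15,8) right/bottom  bias=-1
  edge (20, 12)→(17, 13): d=(-3,1) right/bottom  bias=-1
    (0,0)@(1, 1): e=[0,-13,52] → ·  [on edge]
    (4,3)@(9, 7): e=[0,13,26] → #  [on edge]
    (5,3)@(11, 7): e=[18,-3,24] → ·
    (4,4)@(9, 9): e=[-24,43,20] → ·
    (6,4)@(13, 9): e=[12,11,16] → #
    (7,4)@(15, 9): e=[30,-5,14] → ·
    (6,5)@(13, 11): e=[-12,41,10] → ·
    (7,5)@(15, 11): e=[6,25,8] → #
    (8,5)@(17, 11): e=[24,9,6] → #
    (9,5)@(19, 11): e=[42,-7,4] → ·
    (7,6)@(15, 13): e=[-18,55,2] → ·
    (8,6)@(17, 13): e=[0,39,0] → ·  [on edge]
    (5,7)@(11, 15): e=[-78,117,0] → ·  [on edge]
    (2,8)@(5, 17): e=[-156,195,0] → ·  [on edge]
  covered (4 px):
    · · · · · · · · · ·
    · · · · · · · · · ·
    · · · · · · · · · ·
    · · · · # · · · · ·
    · · · · · · # · · ·
    · · · · · · · # # ·
    · · · · · · · · · ·
    · · · · · · · · · ·
    · · · · · · · · · ·
    · · · · · · · · · ·

Z-buffer (winner per pixel, '.' = empty):
  . . . . . . . . . .
  . . . . . . . . . .
  . . . . . . . . . .
  . . . . 4 . 2 . . .
  . 3 3 . . . 2 1 . .
  . . 3 3 3 3 3 1 4 .
  . . . 3 3 3 3 1 . .
  . . . . . 2 3 . . .
  . . . . . . 3 . . .
  . . . . . . . . . .

Result: 3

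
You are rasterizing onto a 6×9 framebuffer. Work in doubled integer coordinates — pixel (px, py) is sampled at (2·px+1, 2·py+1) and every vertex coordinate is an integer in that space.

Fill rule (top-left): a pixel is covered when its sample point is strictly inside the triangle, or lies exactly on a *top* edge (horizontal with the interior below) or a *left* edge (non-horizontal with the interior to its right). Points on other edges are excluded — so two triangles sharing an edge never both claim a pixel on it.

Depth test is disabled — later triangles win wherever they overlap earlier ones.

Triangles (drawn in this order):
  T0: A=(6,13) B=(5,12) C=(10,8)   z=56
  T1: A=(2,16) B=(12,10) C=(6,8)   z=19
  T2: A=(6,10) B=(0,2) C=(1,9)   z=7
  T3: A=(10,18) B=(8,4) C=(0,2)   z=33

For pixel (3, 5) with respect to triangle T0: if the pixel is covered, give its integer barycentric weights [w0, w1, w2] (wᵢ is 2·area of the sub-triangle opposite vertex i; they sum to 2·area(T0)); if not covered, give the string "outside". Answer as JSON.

T0:
  2·area = 9
  edge (6, 13)→(5, 12): d=(-1,-1) top-left  bias=+0
  edge (5, 12)→(10, 8): d=(5,-4) top-left  bias=+0
  edge (10, 8)→(6, 13): d=(-4,5) right/bottom  bias=-1
    (4,4)@(9, 9): e=[7,1,1] → #
    (5,4)@(11, 9): e=[9,9,-9] → ·
    (3,5)@(7, 11): e=[3,3,3] → #
    (4,5)@(9, 11): e=[5,11,-7] → ·
    (3,6)@(7, 13): e=[1,13,-5] → ·
  covered (2 px):
    · · · · · ·
    · · · · · ·
    · · · · · ·
    · · · · · ·
    · · · · # ·
    · · · # · ·
    · · · · · ·
    · · · · · ·
    · · · · · ·
T1:
  2·area = 56  (B↔C swapped to make it positive)
  edge (2, 16)→(6, 8): d=(4,-8) top-left  bias=+0
  edge (6, 8)→(12, 10): d=(6,2) right/bottom  bias=-1
  edge (12, 10)→(2, 16): d=(-10,6) right/bottom  bias=-1
    (1,3)@(3, 7): e=[-28,0,84] → ·  [on edge]
    (3,4)@(7, 9): e=[12,4,40] → #
    (4,4)@(9, 9): e=[28,0,28] → ·  [on edge]
    (2,5)@(5, 11): e=[4,20,32] → #
    (4,5)@(9, 11): e=[36,12,8] → #
    (5,5)@(11, 11): e=[52,8,-4] → ·
    (2,6)@(5, 13): e=[12,32,12] → #
    (3,6)@(7, 13): e=[28,28,0] → ·  [on edge]
    (4,6)@(9, 13): e=[44,24,-12] → ·
    (1,7)@(3, 15): e=[4,48,4] → #
    (2,7)@(5, 15): e=[20,44,-8] → ·
    (1,8)@(3, 17): e=[12,60,-16] → ·
  covered (6 px):
    · · · · · ·
    · · · · · ·
    · · · · · ·
    · · · · · ·
    · · · # · ·
    · · # # # ·
    · · # · · ·
    · # · · · ·
    · · · · · ·
T2:
  2·area = 34  (B↔C swapped to make it positive)
  edge (6, 10)→(1, 9): d=(-5,-1) top-left  bias=+0
  edge (1, 9)→(0, 2): d=(-1,-7) top-left  bias=+0
  edge (0, 2)→(6, 10): d=(6,8) right/bottom  bias=-1
    (0,2)@(1, 5): e=[20,4,10] → #
    (1,2)@(3, 5): e=[22,18,-6] → ·
    (0,3)@(1, 7): e=[10,2,22] → #
    (1,3)@(3, 7): e=[12,16,6] → #
    (2,3)@(5, 7): e=[14,30,-10] → ·
    (0,4)@(1, 9): e=[0,0,34] → #  [on edge]
    (2,4)@(5, 9): e=[4,28,2] → #
    (3,4)@(7, 9): e=[6,42,-14] → ·
    (0,5)@(1, 11): e=[-10,-2,46] → ·
    (1,5)@(3, 11): e=[-8,12,30] → ·
    (2,5)@(5, 11): e=[-6,26,14] → ·
    (5,5)@(11, 11): e=[0,68,-34] → ·  [on edge]
  covered (6 px):
    · · · · · ·
    · · · · · ·
    # · · · · ·
    # # · · · ·
    # # # · · ·
    · · · · · ·
    · · · · · ·
    · · · · · ·
    · · · · · ·
T3:
  2·area = 108  (B↔C swapped to make it positive)
  edge (10, 18)→(0, 2): d=(-10,-16) top-left  bias=+0
  edge (0, 2)→(8, 4): d=(8,2) right/bottom  bias=-1
  edge (8, 4)→(10, 18): d=(2,14) right/bottom  bias=-1
    (0,1)@(1, 3): e=[6,6,96] → #
    (1,1)@(3, 3): e=[38,2,68] → #
    (2,1)@(5, 3): e=[70,-2,40] → ·
    (0,2)@(1, 5): e=[-14,22,100] → ·
    (1,2)@(3, 5): e=[18,18,72] → #
    (2,2)@(5, 5): e=[50,14,44] → #
    (3,2)@(7, 5): e=[82,10,16] → #
    (4,2)@(9, 5): e=[114,6,-12] → ·
    (1,3)@(3, 7): e=[-2,34,76] → ·
    (2,3)@(5, 7): e=[30,30,48] → #
    (4,3)@(9, 7): e=[94,22,-8] → ·
    (2,4)@(5, 9): e=[10,46,52] → #
    (4,5)@(9, 11): e=[54,54,0] → ·  [on edge]
  covered (13 px):
    · · · · · ·
    # # · · · ·
    · # # # · ·
    · · # # · ·
    · · # # · ·
    · · · # · ·
    · · · # # ·
    · · · · # ·
    · · · · · ·

Final: [3,3,3]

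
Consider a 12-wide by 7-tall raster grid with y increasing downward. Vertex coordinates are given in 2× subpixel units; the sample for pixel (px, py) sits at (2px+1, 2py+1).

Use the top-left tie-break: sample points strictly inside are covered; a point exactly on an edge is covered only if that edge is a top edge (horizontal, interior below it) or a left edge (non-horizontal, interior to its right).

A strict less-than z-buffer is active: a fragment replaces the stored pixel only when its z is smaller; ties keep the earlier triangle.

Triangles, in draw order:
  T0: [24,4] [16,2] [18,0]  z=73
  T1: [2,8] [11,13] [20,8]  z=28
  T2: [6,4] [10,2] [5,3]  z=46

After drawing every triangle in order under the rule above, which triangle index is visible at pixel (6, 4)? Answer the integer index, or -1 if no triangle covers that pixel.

T0:
  2·area = 20
  edge (24, 4)→(16, 2): d=(-8,-2) top-left  bias=+0
  edge (16, 2)→(18, 0): d=(2,-2) top-left  bias=+0
  edge (18, 0)→(24, 4): d=(6,4) right/bottom  bias=-1
    (8,0)@(17, 1): e=[10,0,10] → #  [on edge]
    (9,0)@(19, 1): e=[14,4,2] → #
    (10,0)@(21, 1): e=[18,8,-6] → ·
    (7,1)@(15, 3): e=[-10,0,30] → ·  [on edge]
    (8,1)@(17, 3): e=[-6,4,22] → ·
    (9,1)@(19, 3): e=[-2,8,14] → ·
    (10,1)@(21, 3): e=[2,12,6] → #
    (11,1)@(23, 3): e=[6,16,-2] → ·
    (6,2)@(13, 5): e=[-30,0,50] → ·  [on edge]
    (10,2)@(21, 5): e=[-14,16,18] → ·
    (5,3)@(11, 7): e=[-50,0,70] → ·  [on edge]
    (4,4)@(9, 9): e=[-70,0,90] → ·  [on edge]
    (3,5)@(7, 11): e=[-90,0,110] → ·  [on edge]
    (2,6)@(5, 13): e=[-110,0,130] → ·  [on edge]
  covered (3 px):
    · · · · · · · · # # · ·
    · · · · · · · · · · # ·
    · · · · · · · · · · · ·
    · · · · · · · · · · · ·
    · · · · · · · · · · · ·
    · · · · · · · · · · · ·
    · · · · · · · · · · · ·
T1:
  2·area = 90  (B↔C swapped to make it positive)
  edge (2, 8)→(20, 8): d=(18,0) top-left  bias=+0
  edge (20, 8)→(11, 13): d=(-9,5) right/bottom  bias=-1
  edge (11, 13)→(2, 8): d=(-9,-5) top-left  bias=+0
    (2,4)@(5, 9): e=[18,66,6] → #
    (3,4)@(7, 9): e=[18,56,16] → #
    (4,4)@(9, 9): e=[18,46,26] → #
    (5,4)@(11, 9): e=[18,36,36] → #
    (6,4)@(13, 9): e=[18,26,46] → #
    (7,4)@(15, 9): e=[18,16,56] → #
    (8,4)@(17, 9): e=[18,6,66] → #
    (9,4)@(19, 9): e=[18,-4,76] → ·
    (2,5)@(5, 11): e=[54,48,-12] → ·
    (3,5)@(7, 11): e=[54,38,-2] → ·
    (4,5)@(9, 11): e=[54,28,8] → #
    (7,5)@(15, 11): e=[54,-2,38] → ·
    (5,6)@(11, 13): e=[90,0,0] → ·  [on edge]
  covered (10 px):
    · · · · · · · · · · · ·
    · · · · · · · · · · · ·
    · · · · · · · · · · · ·
    · · · · · · · · · · · ·
    · · # # # # # # # · · ·
    · · · · # # # · · · · ·
    · · · · · · · · · · · ·
T2:
  2·area = 6  (B↔C swapped to make it positive)
  edge (6, 4)→(5, 3): d=(-1,-1) top-left  bias=+0
  edge (5, 3)→(10, 2): d=(5,-1) top-left  bias=+0
  edge (10, 2)→(6, 4): d=(-4,2) right/bottom  bias=-1
    (1,0)@(3, 1): e=[0,-12,18] → ·  [on edge]
    (7,0)@(15, 1): e=[12,0,-6] → ·  [on edge]
    (2,1)@(5, 3): e=[0,0,6] → #  [on edge]
    (3,1)@(7, 3): e=[2,2,2] → #
    (4,1)@(9, 3): e=[4,4,-2] → ·
    (2,2)@(5, 5): e=[-2,10,-2] → ·
    (3,2)@(7, 5): e=[0,12,-6] → ·  [on edge]
    (4,3)@(9, 7): e=[0,24,-18] → ·  [on edge]
    (5,4)@(11, 9): e=[0,36,-30] → ·  [on edge]
    (6,5)@(13, 11): e=[0,48,-42] → ·  [on edge]
    (7,6)@(15, 13): e=[0,60,-54] → ·  [on edge]
  covered (2 px):
    · · · · · · · · · · · ·
    · · # # · · · · · · · ·
    · · · · · · · · · · · ·
    · · · · · · · · · · · ·
    · · · · · · · · · · · ·
    · · · · · · · · · · · ·
    · · · · · · · · · · · ·

Z-buffer (winner per pixel, '.' = empty):
  . . . . . . . . 0 0 . .
  . . 2 2 . . . . . . 0 .
  . . . . . . . . . . . .
  . . . . . . . . . . . .
  . . 1 1 1 1 1 1 1 . . .
  . . . . 1 1 1 . . . . .
  . . . . . . . . . . . .

Answer: 1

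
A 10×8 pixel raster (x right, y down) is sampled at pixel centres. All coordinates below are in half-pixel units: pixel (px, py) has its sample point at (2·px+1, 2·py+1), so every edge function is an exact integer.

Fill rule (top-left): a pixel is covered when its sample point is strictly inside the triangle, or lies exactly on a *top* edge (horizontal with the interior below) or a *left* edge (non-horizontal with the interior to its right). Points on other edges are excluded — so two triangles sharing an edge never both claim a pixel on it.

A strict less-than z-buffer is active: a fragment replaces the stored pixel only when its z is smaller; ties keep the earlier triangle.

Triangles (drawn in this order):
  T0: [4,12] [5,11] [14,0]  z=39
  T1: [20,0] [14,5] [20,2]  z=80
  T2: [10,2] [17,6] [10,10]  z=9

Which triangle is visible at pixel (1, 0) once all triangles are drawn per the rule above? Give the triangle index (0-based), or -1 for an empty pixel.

T0:
  2·area = 2  (B↔C swapped to make it positive)
  edge (4, 12)→(14, 0): d=(10,-12) top-left  bias=+0
  edge (14, 0)→(5, 11): d=(-9,11) right/bottom  bias=-1
  edge (5, 11)→(4, 12): d=(-1,1) right/bottom  bias=-1
    (7,0)@(15, 1): e=[22,-20,0] → ·  [on edge]
    (6,1)@(13, 3): e=[18,-16,0] → ·  [on edge]
    (5,2)@(11, 5): e=[14,-12,0] → ·  [on edge]
    (4,3)@(9, 7): e=[10,-8,0] → ·  [on edge]
    (3,4)@(7, 9): e=[6,-4,0] → ·  [on edge]
    (2,5)@(5, 11): e=[2,0,0] → ·  [on edge]
    (1,6)@(3, 13): e=[-2,4,0] → ·  [on edge]
    (0,7)@(1, 15): e=[-6,8,0] → ·  [on edge]
  covered (0 px):
    · · · · · · · · · ·
    · · · · · · · · · ·
    · · · · · · · · · ·
    · · · · · · · · · ·
    · · · · · · · · · ·
    · · · · · · · · · ·
    · · · · · · · · · ·
    · · · · · · · · · ·
T1:
  2·area = 12  (B↔C swapped to make it positive)
  edge (20, 0)→(20, 2): d=(0,2) right/bottom  bias=-1
  edge (20, 2)→(14, 5): d=(-6,3) right/bottom  bias=-1
  edge (14, 5)→(20, 0): d=(6,-5) top-left  bias=+0
    (9,0)@(19, 1): e=[2,9,1] → #
    (8,1)@(17, 3): e=[6,3,3] → #
    (9,1)@(19, 3): e=[2,-3,13] → ·
    (8,2)@(17, 5): e=[6,-9,15] → ·
  covered (2 px):
    · · · · · · · · · #
    · · · · · · · · # ·
    · · · · · · · · · ·
    · · · · · · · · · ·
    · · · · · · · · · ·
    · · · · · · · · · ·
    · · · · · · · · · ·
    · · · · · · · · · ·
T2:
  2·area = 56
  edge (10, 2)→(17, 6): d=(7,4) right/bottom  bias=-1
  edge (17, 6)→(10, 10): d=(-7,4) right/bottom  bias=-1
  edge (10, 10)→(10, 2): d=(0,-8) top-left  bias=+0
    (5,1)@(11, 3): e=[3,45,8] → #
    (6,1)@(13, 3): e=[-5,37,24] → ·
    (5,2)@(11, 5): e=[17,31,8] → #
    (6,2)@(13, 5): e=[9,23,24] → #
    (7,2)@(15, 5): e=[1,15,40] → #
    (8,2)@(17, 5): e=[-7,7,56] → ·
    (5,3)@(11, 7): e=[31,17,8] → #
    (8,3)@(17, 7): e=[7,-7,56] → ·
    (5,4)@(11, 9): e=[45,3,8] → #
    (6,4)@(13, 9): e=[37,-5,24] → ·
    (7,4)@(15, 9): e=[29,-13,40] → ·
    (5,5)@(11, 11): e=[59,-11,8] → ·
  covered (8 px):
    · · · · · · · · · ·
    · · · · · # · · · ·
    · · · · · # # # · ·
    · · · · · # # # · ·
    · · · · · # · · · ·
    · · · · · · · · · ·
    · · · · · · · · · ·
    · · · · · · · · · ·

Z-buffer (winner per pixel, '.' = empty):
  . . . . . . . . . 1
  . . . . . 2 . . 1 .
  . . . . . 2 2 2 . .
  . . . . . 2 2 2 . .
  . . . . . 2 . . . .
  . . . . . . . . . .
  . . . . . . . . . .
  . . . . . . . . . .

Answer: -1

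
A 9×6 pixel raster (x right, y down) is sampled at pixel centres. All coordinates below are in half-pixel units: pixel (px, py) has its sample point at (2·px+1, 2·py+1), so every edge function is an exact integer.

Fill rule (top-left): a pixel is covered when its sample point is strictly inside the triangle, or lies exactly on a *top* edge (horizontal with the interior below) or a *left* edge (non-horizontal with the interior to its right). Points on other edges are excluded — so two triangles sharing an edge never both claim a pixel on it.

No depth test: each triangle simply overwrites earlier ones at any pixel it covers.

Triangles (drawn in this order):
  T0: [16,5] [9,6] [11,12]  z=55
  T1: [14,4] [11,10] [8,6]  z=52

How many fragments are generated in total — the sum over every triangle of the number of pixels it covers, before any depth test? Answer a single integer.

T0:
  2·area = 44  (B↔C swapped to make it positive)
  edge (16, 5)→(11, 12): d=(-5,7) right/bottom  bias=-1
  edge (11, 12)→(9, 6): d=(-2,-6) top-left  bias=+0
  edge (9, 6)→(16, 5): d=(7,-1) top-left  bias=+0
    (5,3)@(11, 7): e=[25,10,9] → X
    (6,3)@(13, 7): e=[11,22,11] → X
    (7,3)@(15, 7): e=[-3,34,13] → .
    (5,4)@(11, 9): e=[15,6,23] → X
    (7,4)@(15, 9): e=[-13,30,27] → .
    (5,5)@(11, 11): e=[5,2,37] → X
    (6,5)@(13, 11): e=[-9,14,39] → .
  covered (5 px):
    . . . . . . . . .
    . . . . . . . . .
    . . . . . . . . .
    . . . . . X X . .
    . . . . . X X . .
    . . . . . X . . .
T1:
  2·area = 30
  edge (14, 4)→(11, 10): d=(-3,6) right/bottom  bias=-1
  edge (11, 10)→(8, 6): d=(-3,-4) top-left  bias=+0
  edge (8, 6)→(14, 4): d=(6,-2) top-left  bias=+0
    (8,1)@(17, 3): e=[-15,45,0] → .  [on edge]
    (5,2)@(11, 5): e=[15,15,0] → X  [on edge]
    (6,2)@(13, 5): e=[3,23,4] → X
    (7,2)@(15, 5): e=[-9,31,8] → .
    (2,3)@(5, 7): e=[45,-15,0] → .  [on edge]
    (4,3)@(9, 7): e=[21,1,8] → X
    (6,3)@(13, 7): e=[-3,17,16] → .
    (4,4)@(9, 9): e=[15,-5,20] → .
    (5,4)@(11, 9): e=[3,3,24] → X
    (6,4)@(13, 9): e=[-9,11,28] → .
    (5,5)@(11, 11): e=[-3,-3,36] → .
  covered (5 px):
    . . . . . . . . .
    . . . . . . . . .
    . . . . . X X . .
    . . . . X X . . .
    . . . . . X . . .
    . . . . . . . . .

Answer: 10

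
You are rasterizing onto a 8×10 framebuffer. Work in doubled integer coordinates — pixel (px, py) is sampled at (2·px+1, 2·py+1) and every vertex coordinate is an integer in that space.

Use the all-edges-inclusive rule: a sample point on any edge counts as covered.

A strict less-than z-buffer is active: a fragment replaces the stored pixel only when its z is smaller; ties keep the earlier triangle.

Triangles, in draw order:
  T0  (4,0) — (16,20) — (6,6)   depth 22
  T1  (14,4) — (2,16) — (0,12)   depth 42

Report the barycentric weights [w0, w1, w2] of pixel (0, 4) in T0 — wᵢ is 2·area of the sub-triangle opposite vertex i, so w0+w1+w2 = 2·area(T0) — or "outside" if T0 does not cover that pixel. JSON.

T0:
  2·area = 32
  edge (4, 0)→(16, 20): d=(12,20) inclusive
  edge (16, 20)→(6, 6): d=(-10,-14) inclusive
  edge (6, 6)→(4, 0): d=(-2,-6) inclusive
    (2,1)@(5, 3): e=[16,16,0] → #  [on edge]
    (3,1)@(7, 3): e=[-24,44,12] → ·
    (2,2)@(5, 5): e=[40,-4,-4] → ·
    (3,2)@(7, 5): e=[0,24,8] → #  [on edge]
    (4,2)@(9, 5): e=[-40,52,20] → ·
    (3,3)@(7, 7): e=[24,4,4] → #
    (4,3)@(9, 7): e=[-16,32,16] → ·
    (3,4)@(7, 9): e=[48,-16,0] → ·  [on edge]
    (4,4)@(9, 9): e=[8,12,12] → #
    (5,4)@(11, 9): e=[-32,40,24] → ·
    (4,5)@(9, 11): e=[32,-8,8] → ·
    (5,6)@(11, 13): e=[16,0,16] → #  [on edge]
    (4,7)@(9, 15): e=[80,-48,0] → ·  [on edge]
    (6,7)@(13, 15): e=[0,8,24] → #  [on edge]
  covered (6 px):
    · · · · · · · ·
    · · # · · · · ·
    · · · # · · · ·
    · · · # · · · ·
    · · · · # · · ·
    · · · · · · · ·
    · · · · · # · ·
    · · · · · · # ·
    · · · · · · · ·
    · · · · · · · ·
T1:
  2·area = 72
  edge (14, 4)→(2, 16): d=(-12,12) inclusive
  edge (2, 16)→(0, 12): d=(-2,-4) inclusive
  edge (0, 12)→(14, 4): d=(14,-8) inclusive
    (7,1)@(15, 3): e=[0,78,-6] → ·  [on edge]
    (6,2)@(13, 5): e=[0,66,6] → #  [on edge]
    (7,2)@(15, 5): e=[-24,74,22] → ·
    (4,3)@(9, 7): e=[24,46,2] → #
    (5,3)@(11, 7): e=[0,54,18] → #  [on edge]
    (6,3)@(13, 7): e=[-24,62,34] → ·
    (3,4)@(7, 9): e=[24,34,14] → #
    (4,4)@(9, 9): e=[0,42,30] → #  [on edge]
    (5,4)@(11, 9): e=[-24,50,46] → ·
    (1,5)@(3, 11): e=[48,14,10] → #
    (2,5)@(5, 11): e=[24,22,26] → #
    (3,5)@(7, 11): e=[0,30,42] → #  [on edge]
    (2,6)@(5, 13): e=[0,18,54] → #  [on edge]
    (1,7)@(3, 15): e=[0,6,66] → #  [on edge]
    (0,8)@(1, 17): e=[0,-6,78] → ·  [on edge]
  covered (12 px):
    · · · · · · · ·
    · · · · · · · ·
    · · · · · · # ·
    · · · · # # · ·
    · · · # # · · ·
    · # # # · · · ·
    # # # · · · · ·
    · # · · · · · ·
    · · · · · · · ·
    · · · · · · · ·

Result: "outside"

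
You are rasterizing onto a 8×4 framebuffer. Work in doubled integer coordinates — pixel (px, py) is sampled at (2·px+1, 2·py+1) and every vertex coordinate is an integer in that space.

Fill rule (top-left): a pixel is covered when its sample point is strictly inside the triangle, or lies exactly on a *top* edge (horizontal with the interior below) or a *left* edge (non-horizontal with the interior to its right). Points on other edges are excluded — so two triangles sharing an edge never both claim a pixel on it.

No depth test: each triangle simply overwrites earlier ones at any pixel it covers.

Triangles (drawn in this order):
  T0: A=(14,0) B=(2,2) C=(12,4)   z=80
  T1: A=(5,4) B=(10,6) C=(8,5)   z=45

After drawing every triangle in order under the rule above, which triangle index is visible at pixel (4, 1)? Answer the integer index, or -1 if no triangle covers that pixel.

T0:
  2·area = 44  (B↔C swapped to make it positive)
  edge (14, 0)→(12, 4): d=(-2,4) right/bottom  bias=-1
  edge (12, 4)→(2, 2): d=(-10,-2) top-left  bias=+0
  edge (2, 2)→(14, 0): d=(12,-2) top-left  bias=+0
    (4,0)@(9, 1): e=[18,24,2] → X
    (5,0)@(11, 1): e=[10,28,6] → X
    (6,0)@(13, 1): e=[2,32,10] → X
    (7,0)@(15, 1): e=[-6,36,14] → .
    (3,1)@(7, 3): e=[22,0,22] → X  [on edge]
    (6,1)@(13, 3): e=[-2,12,34] → .
    (3,2)@(7, 5): e=[18,-20,46] → .
    (4,2)@(9, 5): e=[10,-16,50] → .
    (5,2)@(11, 5): e=[2,-12,54] → .
  covered (6 px):
    . . . . X X X .
    . . . X X X . .
    . . . . . . . .
    . . . . . . . .
T1:
  2·area = 1  (B↔C swapped to make it positive)
  edge (5, 4)→(8, 5): d=(3,1) right/bottom  bias=-1
  edge (8, 5)→(10, 6): d=(2,1) right/bottom  bias=-1
  edge (10, 6)→(5, 4): d=(-5,-2) top-left  bias=+0
  covered (0 px):
    . . . . . . . .
    . . . . . . . .
    . . . . . . . .
    . . . . . . . .

Z-buffer (winner per pixel, '.' = empty):
  . . . . 0 0 0 .
  . . . 0 0 0 . .
  . . . . . . . .
  . . . . . . . .

Result: 0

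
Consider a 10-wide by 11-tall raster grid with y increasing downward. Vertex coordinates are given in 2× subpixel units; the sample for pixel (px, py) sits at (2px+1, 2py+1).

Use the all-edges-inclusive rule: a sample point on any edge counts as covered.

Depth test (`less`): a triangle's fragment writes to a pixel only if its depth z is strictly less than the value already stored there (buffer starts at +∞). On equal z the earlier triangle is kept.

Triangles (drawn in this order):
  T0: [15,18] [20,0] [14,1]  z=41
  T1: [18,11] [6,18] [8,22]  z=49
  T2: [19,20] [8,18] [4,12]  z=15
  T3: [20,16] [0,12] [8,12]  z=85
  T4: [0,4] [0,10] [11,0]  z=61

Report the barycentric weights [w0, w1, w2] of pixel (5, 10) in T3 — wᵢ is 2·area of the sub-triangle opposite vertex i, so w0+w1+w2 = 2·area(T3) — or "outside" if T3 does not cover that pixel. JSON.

T0:
  2·area = 103  (B↔C swapped to make it positive)
  edge (15, 18)→(14, 1): d=(-1,-17) inclusive
  edge (14, 1)→(20, 0): d=(6,-1) inclusive
  edge (20, 0)→(15, 18): d=(-5,18) inclusive
    (7,0)@(15, 1): e=[17,1,85] → X
    (8,0)@(17, 1): e=[51,3,49] → X
    (9,0)@(19, 1): e=[85,5,13] → X
    (7,1)@(15, 3): e=[15,13,75] → X
    (7,2)@(15, 5): e=[13,25,65] → X
    (9,2)@(19, 5): e=[81,29,-7] → .
    (7,3)@(15, 7): e=[11,37,55] → X
    (9,3)@(19, 7): e=[79,41,-17] → .
    (7,4)@(15, 9): e=[9,49,45] → X
    (9,4)@(19, 9): e=[77,53,-27] → .
    (7,5)@(15, 11): e=[7,61,35] → X
    (8,5)@(17, 11): e=[41,63,-1] → .
  covered (16 px):
    . . . . . . . X X X
    . . . . . . . X X X
    . . . . . . . X X .
    . . . . . . . X X .
    . . . . . . . X X .
    . . . . . . . X . .
    . . . . . . . X . .
    . . . . . . . X . .
    . . . . . . . X . .
    . . . . . . . . . .
    . . . . . . . . . .
T1:
  2·area = 62  (B↔C swapped to make it positive)
  edge (18, 11)→(8, 22): d=(-10,11) inclusive
  edge (8, 22)→(6, 18): d=(-2,-4) inclusive
  edge (6, 18)→(18, 11): d=(12,-7) inclusive
    (7,6)@(15, 13): e=[13,46,3] → X
    (8,6)@(17, 13): e=[-9,54,17] → .
    (6,7)@(13, 15): e=[15,34,13] → X
    (7,7)@(15, 15): e=[-7,42,27] → .
    (4,8)@(9, 17): e=[39,14,9] → X
    (5,8)@(11, 17): e=[17,22,23] → X
    (6,8)@(13, 17): e=[-5,30,37] → .
    (3,9)@(7, 19): e=[41,2,19] → X
    (5,9)@(11, 19): e=[-3,18,47] → .
    (3,10)@(7, 21): e=[21,-2,43] → .
    (4,10)@(9, 21): e=[-1,6,57] → .
  covered (6 px):
    . . . . . . . . . .
    . . . . . . . . . .
    . . . . . . . . . .
    . . . . . . . . . .
    . . . . . . . . . .
    . . . . . . . . . .
    . . . . . . . X . .
    . . . . . . X . . .
    . . . . X X . . . .
    . . . X X . . . . .
    . . . . . . . . . .
T2:
  2·area = 58
  edge (19, 20)→(8, 18): d=(-11,-2) inclusive
  edge (8, 18)→(4, 12): d=(-4,-6) inclusive
  edge (4, 12)→(19, 20): d=(15,8) inclusive
    (2,6)@(5, 13): e=[49,2,7] → X
    (3,6)@(7, 13): e=[53,14,-9] → .
    (2,7)@(5, 15): e=[27,-6,37] → .
    (3,7)@(7, 15): e=[31,6,21] → X
    (4,7)@(9, 15): e=[35,18,5] → X
    (5,7)@(11, 15): e=[39,30,-11] → .
    (3,8)@(7, 17): e=[9,-2,51] → .
    (4,8)@(9, 17): e=[13,10,35] → X
    (5,8)@(11, 17): e=[17,22,19] → X
    (6,8)@(13, 17): e=[21,34,3] → X
    (7,8)@(15, 17): e=[25,46,-13] → .
    (4,9)@(9, 19): e=[-9,2,65] → .
  covered (8 px):
    . . . . . . . . . .
    . . . . . . . . . .
    . . . . . . . . . .
    . . . . . . . . . .
    . . . . . . . . . .
    . . . . . . . . . .
    . . X . . . . . . .
    . . . X X . . . . .
    . . . . X X X . . .
    . . . . . . . X X .
    . . . . . . . . . .
T3:
  2·area = 32
  edge (20, 16)→(0, 12): d=(-20,-4) inclusive
  edge (0, 12)→(8, 12): d=(8,0) inclusive
  edge (8, 12)→(20, 16): d=(12,4) inclusive
    (2,5)@(5, 11): e=[40,-8,0] → .  [on edge]
    (2,6)@(5, 13): e=[0,8,24] → X  [on edge]
    (3,6)@(7, 13): e=[8,8,16] → X
    (4,6)@(9, 13): e=[16,8,8] → X
    (5,6)@(11, 13): e=[24,8,0] → X  [on edge]
    (6,6)@(13, 13): e=[32,8,-8] → .
    (2,7)@(5, 15): e=[-40,24,48] → .
    (3,7)@(7, 15): e=[-32,24,40] → .
    (4,7)@(9, 15): e=[-24,24,32] → .
    (5,7)@(11, 15): e=[-16,24,24] → .
    (7,7)@(15, 15): e=[0,24,8] → X  [on edge]
    (8,7)@(17, 15): e=[8,24,0] → X  [on edge]
  covered (6 px):
    . . . . . . . . . .
    . . . . . . . . . .
    . . . . . . . . . .
    . . . . . . . . . .
    . . . . . . . . . .
    . . . . . . . . . .
    . . X X X X . . . .
    . . . . . . . X X .
    . . . . . . . . . .
    . . . . . . . . . .
    . . . . . . . . . .
T4:
  2·area = 66  (B↔C swapped to make it positive)
  edge (0, 4)→(11, 0): d=(11,-4) inclusive
  edge (11, 0)→(0, 10): d=(-11,10) inclusive
  edge (0, 10)→(0, 4): d=(0,-6) inclusive
    (4,0)@(9, 1): e=[3,9,54] → X
    (5,0)@(11, 1): e=[11,-11,66] → .
    (1,1)@(3, 3): e=[1,47,18] → X
    (2,1)@(5, 3): e=[9,27,30] → X
    (3,1)@(7, 3): e=[17,7,42] → X
    (4,1)@(9, 3): e=[25,-13,54] → .
    (0,2)@(1, 5): e=[15,45,6] → X
    (3,2)@(7, 5): e=[39,-15,42] → .
    (0,3)@(1, 7): e=[37,23,6] → X
    (2,3)@(5, 7): e=[53,-17,30] → .
    (0,4)@(1, 9): e=[59,1,6] → X
    (1,4)@(3, 9): e=[67,-19,18] → .
  covered (10 px):
    . . . . X . . . . .
    . X X X . . . . . .
    X X X . . . . . . .
    X X . . . . . . . .
    X . . . . . . . . .
    . . . . . . . . . .
    . . . . . . . . . .
    . . . . . . . . . .
    . . . . . . . . . .
    . . . . . . . . . .
    . . . . . . . . . .

Answer: "outside"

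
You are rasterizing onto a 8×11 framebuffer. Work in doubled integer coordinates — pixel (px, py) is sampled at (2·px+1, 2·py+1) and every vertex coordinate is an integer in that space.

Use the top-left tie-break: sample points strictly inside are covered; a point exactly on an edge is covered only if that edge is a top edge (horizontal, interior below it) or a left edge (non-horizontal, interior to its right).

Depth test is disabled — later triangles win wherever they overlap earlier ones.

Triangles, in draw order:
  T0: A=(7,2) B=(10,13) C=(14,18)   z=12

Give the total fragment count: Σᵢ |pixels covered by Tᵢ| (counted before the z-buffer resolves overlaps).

T0:
  2·area = 29  (B↔C swapped to make it positive)
  edge (7, 2)→(14, 18): d=(7,16) right/bottom  bias=-1
  edge (14, 18)→(10, 13): d=(-4,-5) top-left  bias=+0
  edge (10, 13)→(7, 2): d=(-3,-11) top-left  bias=+0
    (4,3)@(9, 7): e=[3,19,7] → X
    (5,3)@(11, 7): e=[-29,29,29] → .
    (4,4)@(9, 9): e=[17,11,1] → X
    (5,4)@(11, 9): e=[-15,21,23] → .
    (4,5)@(9, 11): e=[31,3,-5] → .
    (5,6)@(11, 13): e=[13,5,11] → X
    (6,6)@(13, 13): e=[-19,15,33] → .
    (5,7)@(11, 15): e=[27,-3,5] → .
  covered (3 px):
    . . . . . . . .
    . . . . . . . .
    . . . . . . . .
    . . . . X . . .
    . . . . X . . .
    . . . . . . . .
    . . . . . X . .
    . . . . . . . .
    . . . . . . . .
    . . . . . . . .
    . . . . . . . .

Answer: 3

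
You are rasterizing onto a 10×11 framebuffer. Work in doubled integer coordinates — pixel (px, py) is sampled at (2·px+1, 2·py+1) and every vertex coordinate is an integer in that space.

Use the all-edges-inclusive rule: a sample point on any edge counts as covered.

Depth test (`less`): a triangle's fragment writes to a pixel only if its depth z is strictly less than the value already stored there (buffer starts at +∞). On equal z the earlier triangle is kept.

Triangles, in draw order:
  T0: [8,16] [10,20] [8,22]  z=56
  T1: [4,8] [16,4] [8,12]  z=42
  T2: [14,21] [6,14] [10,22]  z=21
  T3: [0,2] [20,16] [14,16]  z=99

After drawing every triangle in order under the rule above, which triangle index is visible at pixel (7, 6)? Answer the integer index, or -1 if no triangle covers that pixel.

T0:
  2·area = 12
  edge (8, 16)→(10, 20): d=(2,4) inclusive
  edge (10, 20)→(8, 22): d=(-2,2) inclusive
  edge (8, 22)→(8, 16): d=(0,-6) inclusive
    (9,5)@(19, 11): e=[-54,0,66] → ·  [on edge]
    (8,6)@(17, 13): e=[-42,0,54] → ·  [on edge]
    (7,7)@(15, 15): e=[-30,0,42] → ·  [on edge]
    (6,8)@(13, 17): e=[-18,0,30] → ·  [on edge]
    (4,9)@(9, 19): e=[2,4,6] → #
    (5,9)@(11, 19): e=[-6,0,18] → ·  [on edge]
    (4,10)@(9, 21): e=[6,0,6] → #  [on edge]
    (5,10)@(11, 21): e=[-2,-4,18] → ·
  covered (2 px):
    · · · · · · · · · ·
    · · · · · · · · · ·
    · · · · · · · · · ·
    · · · · · · · · · ·
    · · · · · · · · · ·
    · · · · · · · · · ·
    · · · · · · · · · ·
    · · · · · · · · · ·
    · · · · · · · · · ·
    · · · · # · · · · ·
    · · · · # · · · · ·
T1:
  2·area = 64
  edge (4, 8)→(16, 4): d=(12,-4) inclusive
  edge (16, 4)→(8, 12): d=(-8,8) inclusive
  edge (8, 12)→(4, 8): d=(-4,-4) inclusive
    (9,0)@(19, 1): e=[-24,0,88] → ·  [on edge]
    (8,1)@(17, 3): e=[-8,0,72] → ·  [on edge]
    (9,1)@(19, 3): e=[0,-16,80] → ·  [on edge]
    (0,2)@(1, 5): e=[-48,112,0] → ·  [on edge]
    (6,2)@(13, 5): e=[0,16,48] → #  [on edge]
    (7,2)@(15, 5): e=[8,0,56] → #  [on edge]
    (8,2)@(17, 5): e=[16,-16,64] → ·
    (1,3)@(3, 7): e=[-16,80,0] → ·  [on edge]
    (3,3)@(7, 7): e=[0,48,16] → #  [on edge]
    (4,3)@(9, 7): e=[8,32,24] → #
    (5,3)@(11, 7): e=[16,16,32] → #
    (6,3)@(13, 7): e=[24,0,40] → #  [on edge]
    (0,4)@(1, 9): e=[0,80,-16] → ·  [on edge]
    (2,4)@(5, 9): e=[16,48,0] → #  [on edge]
    (5,4)@(11, 9): e=[40,0,24] → #  [on edge]
    (3,5)@(7, 11): e=[48,16,0] → #  [on edge]
    (4,5)@(9, 11): e=[56,0,8] → #  [on edge]
    (3,6)@(7, 13): e=[72,0,-8] → ·  [on edge]
    (4,6)@(9, 13): e=[80,-16,0] → ·  [on edge]
    (2,7)@(5, 15): e=[88,0,-24] → ·  [on edge]
    (5,7)@(11, 15): e=[112,-48,0] → ·  [on edge]
    (1,8)@(3, 17): e=[104,0,-40] → ·  [on edge]
    (6,8)@(13, 17): e=[144,-80,0] → ·  [on edge]
    (0,9)@(1, 19): e=[120,0,-56] → ·  [on edge]
    (7,9)@(15, 19): e=[176,-112,0] → ·  [on edge]
    (8,10)@(17, 21): e=[208,-144,0] → ·  [on edge]
  covered (12 px):
    · · · · · · · · · ·
    · · · · · · · · · ·
    · · · · · · # # · ·
    · · · # # # # · · ·
    · · # # # # · · · ·
    · · · # # · · · · ·
    · · · · · · · · · ·
    · · · · · · · · · ·
    · · · · · · · · · ·
    · · · · · · · · · ·
    · · · · · · · · · ·
T2:
  2·area = 36  (B↔C swapped to make it positive)
  edge (14, 21)→(10, 22): d=(-4,1) inclusive
  edge (10, 22)→(6, 14): d=(-4,-8) inclusive
  edge (6, 14)→(14, 21): d=(8,7) inclusive
    (3,7)@(7, 15): e=[31,4,1] → #
    (4,7)@(9, 15): e=[29,20,-13] → ·
    (3,8)@(7, 17): e=[23,-4,17] → ·
    (4,8)@(9, 17): e=[21,12,3] → #
    (5,8)@(11, 17): e=[19,28,-11] → ·
    (4,9)@(9, 19): e=[13,4,19] → #
    (5,9)@(11, 19): e=[11,20,5] → #
    (6,9)@(13, 19): e=[9,36,-9] → ·
    (4,10)@(9, 21): e=[5,-4,35] → ·
    (5,10)@(11, 21): e=[3,12,21] → #
    (6,10)@(13, 21): e=[1,28,7] → #
    (7,10)@(15, 21): e=[-1,44,-7] → ·
  covered (6 px):
    · · · · · · · · · ·
    · · · · · · · · · ·
    · · · · · · · · · ·
    · · · · · · · · · ·
    · · · · · · · · · ·
    · · · · · · · · · ·
    · · · · · · · · · ·
    · · · # · · · · · ·
    · · · · # · · · · ·
    · · · · # # · · · ·
    · · · · · # # · · ·
T3:
  2·area = 84
  edge (0, 2)→(20, 16): d=(20,14) inclusive
  edge (20, 16)→(14, 16): d=(-6,0) inclusive
  edge (14, 16)→(0, 2): d=(-14,-14) inclusive
    (0,1)@(1, 3): e=[6,78,0] → #  [on edge]
    (1,1)@(3, 3): e=[-22,78,28] → ·
    (0,2)@(1, 5): e=[46,66,-28] → ·
    (1,2)@(3, 5): e=[18,66,0] → #  [on edge]
    (2,2)@(5, 5): e=[-10,66,28] → ·
    (1,3)@(3, 7): e=[58,54,-28] → ·
    (2,3)@(5, 7): e=[30,54,0] → #  [on edge]
    (3,3)@(7, 7): e=[2,54,28] → #
    (4,3)@(9, 7): e=[-26,54,56] → ·
    (2,4)@(5, 9): e=[70,42,-28] → ·
    (3,4)@(7, 9): e=[42,42,0] → #  [on edge]
    (4,4)@(9, 9): e=[14,42,28] → #
    (4,5)@(9, 11): e=[54,30,0] → #  [on edge]
    (5,6)@(11, 13): e=[66,18,0] → #  [on edge]
    (6,7)@(13, 15): e=[78,6,0] → #  [on edge]
    (7,8)@(15, 17): e=[90,-6,0] → ·  [on edge]
    (8,9)@(17, 19): e=[102,-18,0] → ·  [on edge]
    (9,10)@(19, 21): e=[114,-30,0] → ·  [on edge]
  covered (14 px):
    · · · · · · · · · ·
    # · · · · · · · · ·
    · # · · · · · · · ·
    · · # # · · · · · ·
    · · · # # · · · · ·
    · · · · # # · · · ·
    · · · · · # # # · ·
    · · · · · · # # # ·
    · · · · · · · · · ·
    · · · · · · · · · ·
    · · · · · · · · · ·

Z-buffer (winner per pixel, '.' = empty):
  . . . . . . . . . .
  3 . . . . . . . . .
  . 3 . . . . 1 1 . .
  . . 3 1 1 1 1 . . .
  . . 1 1 1 1 . . . .
  . . . 1 1 3 . . . .
  . . . . . 3 3 3 . .
  . . . 2 . . 3 3 3 .
  . . . . 2 . . . . .
  . . . . 2 2 . . . .
  . . . . 0 2 2 . . .

Result: 3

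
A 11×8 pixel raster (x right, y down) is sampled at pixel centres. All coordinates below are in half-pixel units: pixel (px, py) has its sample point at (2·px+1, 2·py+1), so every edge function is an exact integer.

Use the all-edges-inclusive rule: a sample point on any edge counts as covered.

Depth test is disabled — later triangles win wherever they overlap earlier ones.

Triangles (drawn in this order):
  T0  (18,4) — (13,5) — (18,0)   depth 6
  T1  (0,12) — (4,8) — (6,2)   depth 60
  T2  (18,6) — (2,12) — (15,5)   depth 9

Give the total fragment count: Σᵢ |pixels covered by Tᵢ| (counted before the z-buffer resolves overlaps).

T0:
  2·area = 20
  edge (18, 4)→(13, 5): d=(-5,1) inclusive
  edge (13, 5)→(18, 0): d=(5,-5) inclusive
  edge (18, 0)→(18, 4): d=(0,4) inclusive
    (8,0)@(17, 1): e=[16,0,4] → █  [on edge]
    (9,0)@(19, 1): e=[14,10,-4] → ·
    (7,1)@(15, 3): e=[8,0,12] → █  [on edge]
    (9,1)@(19, 3): e=[4,20,-4] → ·
    (6,2)@(13, 5): e=[0,0,20] → █  [on edge]
    (7,2)@(15, 5): e=[-2,10,12] → ·
    (8,2)@(17, 5): e=[-4,20,4] → ·
    (1,3)@(3, 7): e=[0,-40,60] → ·  [on edge]
    (5,3)@(11, 7): e=[-8,0,28] → ·  [on edge]
    (6,3)@(13, 7): e=[-10,10,20] → ·
    (4,4)@(9, 9): e=[-16,0,36] → ·  [on edge]
    (3,5)@(7, 11): e=[-24,0,44] → ·  [on edge]
    (2,6)@(5, 13): e=[-32,0,52] → ·  [on edge]
    (1,7)@(3, 15): e=[-40,0,60] → ·  [on edge]
  covered (4 px):
    · · · · · · · · █ · ·
    · · · · · · · █ █ · ·
    · · · · · · █ · · · ·
    · · · · · · · · · · ·
    · · · · · · · · · · ·
    · · · · · · · · · · ·
    · · · · · · · · · · ·
    · · · · · · · · · · ·
T1:
  2·area = 16  (B↔C swapped to make it positive)
  edge (0, 12)→(6, 2): d=(6,-10) inclusive
  edge (6, 2)→(4, 8): d=(-2,6) inclusive
  edge (4, 8)→(0, 12): d=(-4,4) inclusive
    (5,0)@(11, 1): e=[44,-28,0] → ·  [on edge]
    (4,1)@(9, 3): e=[36,-20,0] → ·  [on edge]
    (2,2)@(5, 5): e=[8,0,8] → █  [on edge]
    (3,2)@(7, 5): e=[28,-12,0] → ·  [on edge]
    (1,3)@(3, 7): e=[0,8,8] → █  [on edge]
    (2,3)@(5, 7): e=[20,-4,0] → ·  [on edge]
    (1,4)@(3, 9): e=[12,4,0] → █  [on edge]
    (2,4)@(5, 9): e=[32,-8,-8] → ·
    (0,5)@(1, 11): e=[4,12,0] → █  [on edge]
    (1,5)@(3, 11): e=[24,0,-8] → ·  [on edge]
    (0,6)@(1, 13): e=[16,8,-8] → ·
  covered (4 px):
    · · · · · · · · · · ·
    · · · · · · · · · · ·
    · · █ · · · · · · · ·
    · █ · · · · · · · · ·
    · █ · · · · · · · · ·
    █ · · · · · · · · · ·
    · · · · · · · · · · ·
    · · · · · · · · · · ·
T2:
  2·area = 34
  edge (18, 6)→(2, 12): d=(-16,6) inclusive
  edge (2, 12)→(15, 5): d=(13,-7) inclusive
  edge (15, 5)→(18, 6): d=(3,1) inclusive
    (1,0)@(3, 1): e=[170,-136,0] → ·  [on edge]
    (4,1)@(9, 3): e=[102,-68,0] → ·  [on edge]
    (7,2)@(15, 5): e=[34,0,0] → █  [on edge]
    (8,2)@(17, 5): e=[22,14,-2] → ·
    (6,3)@(13, 7): e=[14,12,8] → █
    (8,3)@(17, 7): e=[-10,40,4] → ·
    (10,3)@(21, 7): e=[-34,68,0] → ·  [on edge]
    (4,4)@(9, 9): e=[6,10,18] → █
    (5,4)@(11, 9): e=[-6,24,16] → ·
    (6,4)@(13, 9): e=[-18,38,14] → ·
    (7,4)@(15, 9): e=[-30,52,12] → ·
    (4,5)@(9, 11): e=[-26,36,24] → ·
  covered (4 px):
    · · · · · · · · · · ·
    · · · · · · · · · · ·
    · · · · · · · █ · · ·
    · · · · · · █ █ · · ·
    · · · · █ · · · · · ·
    · · · · · · · · · · ·
    · · · · · · · · · · ·
    · · · · · · · · · · ·

Answer: 12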